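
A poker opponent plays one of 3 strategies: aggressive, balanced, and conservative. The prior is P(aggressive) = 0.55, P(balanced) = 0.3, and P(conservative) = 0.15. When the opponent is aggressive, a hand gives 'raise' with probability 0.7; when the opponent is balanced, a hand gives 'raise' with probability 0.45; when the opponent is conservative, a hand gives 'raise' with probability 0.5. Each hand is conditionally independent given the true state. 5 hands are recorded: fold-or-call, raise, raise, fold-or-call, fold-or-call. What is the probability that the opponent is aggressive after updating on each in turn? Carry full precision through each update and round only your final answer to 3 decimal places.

0.330

After 'fold-or-call': normaliser = 0.3·0.5500 + 0.55·0.3000 + 0.5·0.1500; P(aggressive) ≈ 0.4074, P(balanced) ≈ 0.4074, P(conservative) ≈ 0.1852
After 'raise': normaliser = 0.7·0.4074 + 0.45·0.4074 + 0.5·0.1852; P(aggressive) ≈ 0.5083, P(balanced) ≈ 0.3267, P(conservative) ≈ 0.1650
After 'raise': normaliser = 0.7·0.5083 + 0.45·0.3267 + 0.5·0.1650; P(aggressive) ≈ 0.6078, P(balanced) ≈ 0.2512, P(conservative) ≈ 0.1410
After 'fold-or-call': normaliser = 0.3·0.6078 + 0.55·0.2512 + 0.5·0.1410; P(aggressive) ≈ 0.4664, P(balanced) ≈ 0.3534, P(conservative) ≈ 0.1803
After 'fold-or-call': normaliser = 0.3·0.4664 + 0.55·0.3534 + 0.5·0.1803; P(aggressive) ≈ 0.3297, P(balanced) ≈ 0.4579, P(conservative) ≈ 0.2124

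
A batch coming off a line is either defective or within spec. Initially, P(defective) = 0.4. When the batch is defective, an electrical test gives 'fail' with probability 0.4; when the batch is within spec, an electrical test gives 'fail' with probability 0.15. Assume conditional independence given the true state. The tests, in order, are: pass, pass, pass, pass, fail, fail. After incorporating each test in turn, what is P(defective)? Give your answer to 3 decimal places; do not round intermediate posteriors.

0.541

After 'pass': P(defective) = 0.6·0.4000 / (0.6·0.4000 + 0.85·0.6000) ≈ 0.3200
After 'pass': P(defective) = 0.6·0.3200 / (0.6·0.3200 + 0.85·0.6800) ≈ 0.2494
After 'pass': P(defective) = 0.6·0.2494 / (0.6·0.2494 + 0.85·0.7506) ≈ 0.1899
After 'pass': P(defective) = 0.6·0.1899 / (0.6·0.1899 + 0.85·0.8101) ≈ 0.1420
After 'fail': P(defective) = 0.4·0.1420 / (0.4·0.1420 + 0.15·0.8580) ≈ 0.3062
After 'fail': P(defective) = 0.4·0.3062 / (0.4·0.3062 + 0.15·0.6938) ≈ 0.5407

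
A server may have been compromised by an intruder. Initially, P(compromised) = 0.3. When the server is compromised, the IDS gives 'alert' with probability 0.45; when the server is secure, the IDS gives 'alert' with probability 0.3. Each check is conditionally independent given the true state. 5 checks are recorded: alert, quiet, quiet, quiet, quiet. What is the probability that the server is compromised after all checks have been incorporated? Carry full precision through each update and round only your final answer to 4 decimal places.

0.1968

After 'alert': P(compromised) = 0.45·0.3000 / (0.45·0.3000 + 0.3·0.7000) ≈ 0.3913
After 'quiet': P(compromised) = 0.55·0.3913 / (0.55·0.3913 + 0.7·0.6087) ≈ 0.3356
After 'quiet': P(compromised) = 0.55·0.3356 / (0.55·0.3356 + 0.7·0.6644) ≈ 0.2841
After 'quiet': P(compromised) = 0.55·0.2841 / (0.55·0.2841 + 0.7·0.7159) ≈ 0.2377
After 'quiet': P(compromised) = 0.55·0.2377 / (0.55·0.2377 + 0.7·0.7623) ≈ 0.1968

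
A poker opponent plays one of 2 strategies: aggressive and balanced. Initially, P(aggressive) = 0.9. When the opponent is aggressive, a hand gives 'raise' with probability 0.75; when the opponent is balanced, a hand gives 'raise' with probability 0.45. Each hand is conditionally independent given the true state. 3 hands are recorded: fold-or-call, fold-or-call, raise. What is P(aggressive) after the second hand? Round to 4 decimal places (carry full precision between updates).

Each posterior becomes the prior for the next update.
After 'fold-or-call': P(aggressive) = 0.25·0.9000 / (0.25·0.9000 + 0.55·0.1000) ≈ 0.8036
After 'fold-or-call': P(aggressive) = 0.25·0.8036 / (0.25·0.8036 + 0.55·0.1964) ≈ 0.6503

0.6503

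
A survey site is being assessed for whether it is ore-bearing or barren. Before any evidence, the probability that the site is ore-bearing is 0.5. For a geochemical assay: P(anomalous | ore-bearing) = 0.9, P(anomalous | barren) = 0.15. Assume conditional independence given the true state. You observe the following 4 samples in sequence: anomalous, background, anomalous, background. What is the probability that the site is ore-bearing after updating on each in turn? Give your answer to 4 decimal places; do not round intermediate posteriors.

0.3326

After 'anomalous': P(ore) = 0.9·0.5000 / (0.9·0.5000 + 0.15·0.5000) ≈ 0.8571
After 'background': P(ore) = 0.1·0.8571 / (0.1·0.8571 + 0.85·0.1429) ≈ 0.4138
After 'anomalous': P(ore) = 0.9·0.4138 / (0.9·0.4138 + 0.15·0.5862) ≈ 0.8090
After 'background': P(ore) = 0.1·0.8090 / (0.1·0.8090 + 0.85·0.1910) ≈ 0.3326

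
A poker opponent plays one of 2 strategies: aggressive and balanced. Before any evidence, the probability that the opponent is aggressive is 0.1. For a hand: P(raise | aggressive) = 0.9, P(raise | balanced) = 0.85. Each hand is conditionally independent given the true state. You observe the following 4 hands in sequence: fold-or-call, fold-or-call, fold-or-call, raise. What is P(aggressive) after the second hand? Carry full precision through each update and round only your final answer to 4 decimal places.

0.0471

Each posterior becomes the prior for the next update.
After 'fold-or-call': P(aggressive) = 0.1·0.1000 / (0.1·0.1000 + 0.15·0.9000) ≈ 0.0690
After 'fold-or-call': P(aggressive) = 0.1·0.0690 / (0.1·0.0690 + 0.15·0.9310) ≈ 0.0471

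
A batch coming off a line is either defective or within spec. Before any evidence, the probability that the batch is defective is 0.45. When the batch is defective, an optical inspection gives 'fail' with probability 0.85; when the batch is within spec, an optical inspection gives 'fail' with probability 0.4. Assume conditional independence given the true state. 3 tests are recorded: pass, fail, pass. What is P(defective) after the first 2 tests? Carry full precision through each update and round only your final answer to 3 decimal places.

After 'pass': P(defective) = 0.15·0.4500 / (0.15·0.4500 + 0.6·0.5500) ≈ 0.1698
After 'fail': P(defective) = 0.85·0.1698 / (0.85·0.1698 + 0.4·0.8302) ≈ 0.3030

0.303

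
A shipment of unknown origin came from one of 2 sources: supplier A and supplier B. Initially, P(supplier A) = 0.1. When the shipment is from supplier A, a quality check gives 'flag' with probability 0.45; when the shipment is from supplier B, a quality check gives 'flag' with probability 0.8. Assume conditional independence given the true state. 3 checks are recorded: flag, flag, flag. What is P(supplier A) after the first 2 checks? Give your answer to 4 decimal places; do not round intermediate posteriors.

0.0340

Each posterior becomes the prior for the next update.
After 'flag': P(supplier A) = 0.45·0.1000 / (0.45·0.1000 + 0.8·0.9000) ≈ 0.0588
After 'flag': P(supplier A) = 0.45·0.0588 / (0.45·0.0588 + 0.8·0.9412) ≈ 0.0340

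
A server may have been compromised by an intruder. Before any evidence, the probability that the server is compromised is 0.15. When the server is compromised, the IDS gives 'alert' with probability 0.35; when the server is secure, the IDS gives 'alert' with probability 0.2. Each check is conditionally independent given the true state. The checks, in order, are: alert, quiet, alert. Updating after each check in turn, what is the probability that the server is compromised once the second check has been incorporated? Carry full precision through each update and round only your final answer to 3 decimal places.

0.201

Each posterior becomes the prior for the next update.
After 'alert': P(compromised) = 0.35·0.1500 / (0.35·0.1500 + 0.2·0.8500) ≈ 0.2360
After 'quiet': P(compromised) = 0.65·0.2360 / (0.65·0.2360 + 0.8·0.7640) ≈ 0.2006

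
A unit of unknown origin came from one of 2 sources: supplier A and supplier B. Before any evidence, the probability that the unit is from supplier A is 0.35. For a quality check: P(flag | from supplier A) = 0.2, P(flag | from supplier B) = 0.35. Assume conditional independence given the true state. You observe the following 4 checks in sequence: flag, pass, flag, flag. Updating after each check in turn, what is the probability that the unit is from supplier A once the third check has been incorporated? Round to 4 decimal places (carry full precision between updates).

0.1779

Each posterior becomes the prior for the next update.
After 'flag': P(supplier A) = 0.2·0.3500 / (0.2·0.3500 + 0.35·0.6500) ≈ 0.2353
After 'pass': P(supplier A) = 0.8·0.2353 / (0.8·0.2353 + 0.65·0.7647) ≈ 0.2747
After 'flag': P(supplier A) = 0.2·0.2747 / (0.2·0.2747 + 0.35·0.7253) ≈ 0.1779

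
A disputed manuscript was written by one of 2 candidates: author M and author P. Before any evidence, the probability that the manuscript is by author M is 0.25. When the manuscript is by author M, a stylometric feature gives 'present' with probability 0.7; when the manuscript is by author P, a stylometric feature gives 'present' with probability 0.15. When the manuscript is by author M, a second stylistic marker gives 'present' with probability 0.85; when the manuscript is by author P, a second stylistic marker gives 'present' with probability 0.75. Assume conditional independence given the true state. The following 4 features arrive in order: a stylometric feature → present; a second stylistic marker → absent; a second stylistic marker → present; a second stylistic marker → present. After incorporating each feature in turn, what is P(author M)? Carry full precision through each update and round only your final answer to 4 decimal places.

After a stylometric feature='present': P(author M) = 0.7·0.2500 / (0.7·0.2500 + 0.15·0.7500) ≈ 0.6087
After a second stylistic marker='absent': P(author M) = 0.15·0.6087 / (0.15·0.6087 + 0.25·0.3913) ≈ 0.4828
After a second stylistic marker='present': P(author M) = 0.85·0.4828 / (0.85·0.4828 + 0.75·0.5172) ≈ 0.5140
After a second stylistic marker='present': P(author M) = 0.85·0.5140 / (0.85·0.5140 + 0.75·0.4860) ≈ 0.5452

0.5452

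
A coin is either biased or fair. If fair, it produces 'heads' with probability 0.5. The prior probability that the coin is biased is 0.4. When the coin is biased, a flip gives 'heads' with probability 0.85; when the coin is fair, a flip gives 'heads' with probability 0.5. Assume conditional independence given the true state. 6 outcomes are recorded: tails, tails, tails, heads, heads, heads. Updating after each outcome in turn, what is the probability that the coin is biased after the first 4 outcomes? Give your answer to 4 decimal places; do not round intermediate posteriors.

After 'tails': P(biased) = 0.15·0.4000 / (0.15·0.4000 + 0.5·0.6000) ≈ 0.1667
After 'tails': P(biased) = 0.15·0.1667 / (0.15·0.1667 + 0.5·0.8333) ≈ 0.0566
After 'tails': P(biased) = 0.15·0.0566 / (0.15·0.0566 + 0.5·0.9434) ≈ 0.0177
After 'heads': P(biased) = 0.85·0.0177 / (0.85·0.0177 + 0.5·0.9823) ≈ 0.0297

0.0297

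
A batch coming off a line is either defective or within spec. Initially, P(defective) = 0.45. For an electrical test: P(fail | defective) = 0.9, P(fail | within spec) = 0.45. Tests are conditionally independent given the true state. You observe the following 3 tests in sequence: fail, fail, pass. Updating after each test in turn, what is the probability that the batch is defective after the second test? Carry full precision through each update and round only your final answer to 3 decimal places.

0.766

After 'fail': P(defective) = 0.9·0.4500 / (0.9·0.4500 + 0.45·0.5500) ≈ 0.6207
After 'fail': P(defective) = 0.9·0.6207 / (0.9·0.6207 + 0.45·0.3793) ≈ 0.7660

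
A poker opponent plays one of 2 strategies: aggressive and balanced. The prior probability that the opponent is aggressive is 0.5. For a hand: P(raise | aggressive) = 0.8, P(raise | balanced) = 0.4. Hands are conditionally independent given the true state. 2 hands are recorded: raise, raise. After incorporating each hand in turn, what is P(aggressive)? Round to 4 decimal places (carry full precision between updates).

After 'raise': P(aggressive) = 0.8·0.5000 / (0.8·0.5000 + 0.4·0.5000) ≈ 0.6667
After 'raise': P(aggressive) = 0.8·0.6667 / (0.8·0.6667 + 0.4·0.3333) ≈ 0.8000

0.8000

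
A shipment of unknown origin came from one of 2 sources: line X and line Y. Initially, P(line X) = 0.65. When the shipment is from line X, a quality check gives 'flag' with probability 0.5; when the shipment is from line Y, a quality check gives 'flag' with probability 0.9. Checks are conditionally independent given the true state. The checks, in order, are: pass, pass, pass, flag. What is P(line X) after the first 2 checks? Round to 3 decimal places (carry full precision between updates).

0.979

After 'pass': P(line X) = 0.5·0.6500 / (0.5·0.6500 + 0.1·0.3500) ≈ 0.9028
After 'pass': P(line X) = 0.5·0.9028 / (0.5·0.9028 + 0.1·0.0972) ≈ 0.9789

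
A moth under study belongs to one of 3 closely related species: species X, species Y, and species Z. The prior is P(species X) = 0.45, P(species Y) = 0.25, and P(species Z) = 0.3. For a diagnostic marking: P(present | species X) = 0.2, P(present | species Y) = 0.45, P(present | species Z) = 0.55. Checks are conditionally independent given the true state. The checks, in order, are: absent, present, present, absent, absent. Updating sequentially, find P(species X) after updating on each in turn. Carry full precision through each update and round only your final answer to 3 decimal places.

0.356

Each posterior becomes the prior for the next update.
After 'absent': normaliser = 0.8·0.4500 + 0.55·0.2500 + 0.45·0.3000; P(species X) ≈ 0.5692, P(species Y) ≈ 0.2174, P(species Z) ≈ 0.2134
After 'present': normaliser = 0.2·0.5692 + 0.45·0.2174 + 0.55·0.2134; P(species X) ≈ 0.3459, P(species Y) ≈ 0.2973, P(species Z) ≈ 0.3568
After 'present': normaliser = 0.2·0.3459 + 0.45·0.2973 + 0.55·0.3568; P(species X) ≈ 0.1733, P(species Y) ≈ 0.3351, P(species Z) ≈ 0.4915
After 'absent': normaliser = 0.8·0.1733 + 0.55·0.3351 + 0.45·0.4915; P(species X) ≈ 0.2548, P(species Y) ≈ 0.3387, P(species Z) ≈ 0.4065
After 'absent': normaliser = 0.8·0.2548 + 0.55·0.3387 + 0.45·0.4065; P(species X) ≈ 0.3557, P(species Y) ≈ 0.3251, P(species Z) ≈ 0.3192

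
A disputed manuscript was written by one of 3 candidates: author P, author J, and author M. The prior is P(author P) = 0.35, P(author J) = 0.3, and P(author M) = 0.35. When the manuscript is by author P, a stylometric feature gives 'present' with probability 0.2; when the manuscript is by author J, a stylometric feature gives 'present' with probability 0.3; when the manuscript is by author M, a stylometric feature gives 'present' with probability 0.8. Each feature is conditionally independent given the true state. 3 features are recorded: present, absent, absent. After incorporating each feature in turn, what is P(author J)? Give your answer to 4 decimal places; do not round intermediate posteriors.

After 'present': normaliser = 0.2·0.3500 + 0.3·0.3000 + 0.8·0.3500; P(author P) ≈ 0.1591, P(author J) ≈ 0.2045, P(author M) ≈ 0.6364
After 'absent': normaliser = 0.8·0.1591 + 0.7·0.2045 + 0.2·0.6364; P(author P) ≈ 0.3200, P(author J) ≈ 0.3600, P(author M) ≈ 0.3200
After 'absent': normaliser = 0.8·0.3200 + 0.7·0.3600 + 0.2·0.3200; P(author P) ≈ 0.4476, P(author J) ≈ 0.4406, P(author M) ≈ 0.1119

0.4406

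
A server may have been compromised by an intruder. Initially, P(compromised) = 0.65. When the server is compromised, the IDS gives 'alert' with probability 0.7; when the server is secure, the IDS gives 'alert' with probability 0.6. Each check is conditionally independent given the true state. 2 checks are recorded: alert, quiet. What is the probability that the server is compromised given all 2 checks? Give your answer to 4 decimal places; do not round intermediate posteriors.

0.6190

After 'alert': P(compromised) = 0.7·0.6500 / (0.7·0.6500 + 0.6·0.3500) ≈ 0.6842
After 'quiet': P(compromised) = 0.3·0.6842 / (0.3·0.6842 + 0.4·0.3158) ≈ 0.6190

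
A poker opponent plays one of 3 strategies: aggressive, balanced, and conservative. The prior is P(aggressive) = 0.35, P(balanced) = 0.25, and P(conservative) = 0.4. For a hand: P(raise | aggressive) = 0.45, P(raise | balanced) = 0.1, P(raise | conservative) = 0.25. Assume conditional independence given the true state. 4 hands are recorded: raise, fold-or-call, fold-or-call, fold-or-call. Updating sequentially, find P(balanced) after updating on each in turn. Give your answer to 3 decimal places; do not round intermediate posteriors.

0.210

After 'raise': normaliser = 0.45·0.3500 + 0.1·0.2500 + 0.25·0.4000; P(aggressive) ≈ 0.5575, P(balanced) ≈ 0.0885, P(conservative) ≈ 0.3540
After 'fold-or-call': normaliser = 0.55·0.5575 + 0.9·0.0885 + 0.75·0.3540; P(aggressive) ≈ 0.4705, P(balanced) ≈ 0.1222, P(conservative) ≈ 0.4073
After 'fold-or-call': normaliser = 0.55·0.4705 + 0.9·0.1222 + 0.75·0.4073; P(aggressive) ≈ 0.3838, P(balanced) ≈ 0.1631, P(conservative) ≈ 0.4531
After 'fold-or-call': normaliser = 0.55·0.3838 + 0.9·0.1631 + 0.75·0.4531; P(aggressive) ≈ 0.3025, P(balanced) ≈ 0.2104, P(conservative) ≈ 0.4871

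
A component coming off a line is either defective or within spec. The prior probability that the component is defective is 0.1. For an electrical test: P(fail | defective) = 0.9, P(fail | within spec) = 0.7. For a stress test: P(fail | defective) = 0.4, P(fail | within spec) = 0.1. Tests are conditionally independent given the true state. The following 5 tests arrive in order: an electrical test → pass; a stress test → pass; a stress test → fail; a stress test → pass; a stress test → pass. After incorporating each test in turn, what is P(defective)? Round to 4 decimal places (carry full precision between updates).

0.0420

After an electrical test='pass': P(defective) = 0.1·0.1000 / (0.1·0.1000 + 0.3·0.9000) ≈ 0.0357
After a stress test='pass': P(defective) = 0.6·0.0357 / (0.6·0.0357 + 0.9·0.9643) ≈ 0.0241
After a stress test='fail': P(defective) = 0.4·0.0241 / (0.4·0.0241 + 0.1·0.9759) ≈ 0.0899
After a stress test='pass': P(defective) = 0.6·0.0899 / (0.6·0.0899 + 0.9·0.9101) ≈ 0.0618
After a stress test='pass': P(defective) = 0.6·0.0618 / (0.6·0.0618 + 0.9·0.9382) ≈ 0.0420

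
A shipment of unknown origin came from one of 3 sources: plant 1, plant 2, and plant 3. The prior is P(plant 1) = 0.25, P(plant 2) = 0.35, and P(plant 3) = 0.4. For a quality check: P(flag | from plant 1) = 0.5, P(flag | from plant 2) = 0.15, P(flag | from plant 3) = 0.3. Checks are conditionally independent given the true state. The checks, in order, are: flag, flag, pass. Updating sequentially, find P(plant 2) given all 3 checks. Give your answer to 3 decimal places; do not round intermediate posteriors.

0.106

After 'flag': normaliser = 0.5·0.2500 + 0.15·0.3500 + 0.3·0.4000; P(plant 1) ≈ 0.4202, P(plant 2) ≈ 0.1765, P(plant 3) ≈ 0.4034
After 'flag': normaliser = 0.5·0.4202 + 0.15·0.1765 + 0.3·0.4034; P(plant 1) ≈ 0.5875, P(plant 2) ≈ 0.0740, P(plant 3) ≈ 0.3384
After 'pass': normaliser = 0.5·0.5875 + 0.85·0.0740 + 0.7·0.3384; P(plant 1) ≈ 0.4949, P(plant 2) ≈ 0.1060, P(plant 3) ≈ 0.3991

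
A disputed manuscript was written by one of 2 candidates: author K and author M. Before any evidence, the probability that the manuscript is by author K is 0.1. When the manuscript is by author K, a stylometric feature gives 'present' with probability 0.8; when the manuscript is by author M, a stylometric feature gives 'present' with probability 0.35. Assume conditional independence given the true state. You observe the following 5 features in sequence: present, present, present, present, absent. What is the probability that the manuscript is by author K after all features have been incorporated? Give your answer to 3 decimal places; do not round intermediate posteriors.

After 'present': P(author K) = 0.8·0.1000 / (0.8·0.1000 + 0.35·0.9000) ≈ 0.2025
After 'present': P(author K) = 0.8·0.2025 / (0.8·0.2025 + 0.35·0.7975) ≈ 0.3673
After 'present': P(author K) = 0.8·0.3673 / (0.8·0.3673 + 0.35·0.6327) ≈ 0.5702
After 'present': P(author K) = 0.8·0.5702 / (0.8·0.5702 + 0.35·0.4298) ≈ 0.7520
After 'absent': P(author K) = 0.2·0.7520 / (0.2·0.7520 + 0.65·0.2480) ≈ 0.4827

0.483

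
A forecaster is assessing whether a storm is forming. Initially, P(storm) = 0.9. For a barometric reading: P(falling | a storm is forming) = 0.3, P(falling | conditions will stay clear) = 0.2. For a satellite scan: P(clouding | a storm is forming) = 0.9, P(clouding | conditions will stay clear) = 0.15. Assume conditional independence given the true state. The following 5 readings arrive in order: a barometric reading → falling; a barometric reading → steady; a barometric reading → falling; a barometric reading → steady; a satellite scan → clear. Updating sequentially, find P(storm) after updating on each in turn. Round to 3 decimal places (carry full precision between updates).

0.646

Apply Bayes' rule sequentially, carrying P(storm) forward.
After a barometric reading='falling': P(storm) = 0.3·0.9000 / (0.3·0.9000 + 0.2·0.1000) ≈ 0.9310
After a barometric reading='steady': P(storm) = 0.7·0.9310 / (0.7·0.9310 + 0.8·0.0690) ≈ 0.9220
After a barometric reading='falling': P(storm) = 0.3·0.9220 / (0.3·0.9220 + 0.2·0.0780) ≈ 0.9466
After a barometric reading='steady': P(storm) = 0.7·0.9466 / (0.7·0.9466 + 0.8·0.0534) ≈ 0.9394
After a satellite scan='clear': P(storm) = 0.1·0.9394 / (0.1·0.9394 + 0.85·0.0606) ≈ 0.6459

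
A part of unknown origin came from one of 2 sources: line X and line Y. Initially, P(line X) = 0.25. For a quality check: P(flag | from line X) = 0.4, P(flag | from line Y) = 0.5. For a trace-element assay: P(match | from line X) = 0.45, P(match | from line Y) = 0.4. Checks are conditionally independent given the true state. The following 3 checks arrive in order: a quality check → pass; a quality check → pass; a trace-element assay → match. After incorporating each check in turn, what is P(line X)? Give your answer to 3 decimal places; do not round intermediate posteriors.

After a quality check='pass': P(line X) = 0.6·0.2500 / (0.6·0.2500 + 0.5·0.7500) ≈ 0.2857
After a quality check='pass': P(line X) = 0.6·0.2857 / (0.6·0.2857 + 0.5·0.7143) ≈ 0.3243
After a trace-element assay='match': P(line X) = 0.45·0.3243 / (0.45·0.3243 + 0.4·0.6757) ≈ 0.3506

0.351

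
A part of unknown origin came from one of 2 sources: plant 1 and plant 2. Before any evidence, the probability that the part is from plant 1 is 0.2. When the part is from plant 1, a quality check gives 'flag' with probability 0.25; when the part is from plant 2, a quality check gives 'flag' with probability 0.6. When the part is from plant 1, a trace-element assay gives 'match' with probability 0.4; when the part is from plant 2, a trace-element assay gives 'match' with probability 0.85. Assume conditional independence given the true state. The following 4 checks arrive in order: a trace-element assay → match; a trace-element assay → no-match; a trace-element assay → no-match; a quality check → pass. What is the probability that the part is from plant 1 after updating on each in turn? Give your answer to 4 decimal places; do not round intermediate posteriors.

Apply Bayes' rule sequentially, carrying P(plant 1) forward.
After a trace-element assay='match': P(plant 1) = 0.4·0.2000 / (0.4·0.2000 + 0.85·0.8000) ≈ 0.1053
After a trace-element assay='no-match': P(plant 1) = 0.6·0.1053 / (0.6·0.1053 + 0.15·0.8947) ≈ 0.3200
After a trace-element assay='no-match': P(plant 1) = 0.6·0.3200 / (0.6·0.3200 + 0.15·0.6800) ≈ 0.6531
After a quality check='pass': P(plant 1) = 0.75·0.6531 / (0.75·0.6531 + 0.4·0.3469) ≈ 0.7792

0.7792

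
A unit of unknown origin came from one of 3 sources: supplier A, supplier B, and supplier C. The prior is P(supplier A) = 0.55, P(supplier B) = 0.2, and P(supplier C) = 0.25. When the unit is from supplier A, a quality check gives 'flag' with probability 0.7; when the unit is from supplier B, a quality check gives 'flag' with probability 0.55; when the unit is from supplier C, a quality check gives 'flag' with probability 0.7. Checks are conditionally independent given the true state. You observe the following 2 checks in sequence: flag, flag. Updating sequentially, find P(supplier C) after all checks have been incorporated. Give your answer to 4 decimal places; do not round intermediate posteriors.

Apply Bayes' rule sequentially, carrying P(supplier C) forward.
After 'flag': normaliser = 0.7·0.5500 + 0.55·0.2000 + 0.7·0.2500; P(supplier A) ≈ 0.5746, P(supplier B) ≈ 0.1642, P(supplier C) ≈ 0.2612
After 'flag': normaliser = 0.7·0.5746 + 0.55·0.1642 + 0.7·0.2612; P(supplier A) ≈ 0.5956, P(supplier B) ≈ 0.1337, P(supplier C) ≈ 0.2707

0.2707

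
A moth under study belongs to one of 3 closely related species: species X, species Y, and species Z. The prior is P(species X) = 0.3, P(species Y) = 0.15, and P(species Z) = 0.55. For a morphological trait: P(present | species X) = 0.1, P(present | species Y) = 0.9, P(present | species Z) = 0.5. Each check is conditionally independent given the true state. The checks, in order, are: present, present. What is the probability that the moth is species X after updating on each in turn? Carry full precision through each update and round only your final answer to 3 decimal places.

After 'present': normaliser = 0.1·0.3000 + 0.9·0.1500 + 0.5·0.5500; P(species X) ≈ 0.0682, P(species Y) ≈ 0.3068, P(species Z) ≈ 0.6250
After 'present': normaliser = 0.1·0.0682 + 0.9·0.3068 + 0.5·0.6250; P(species X) ≈ 0.0115, P(species Y) ≈ 0.4637, P(species Z) ≈ 0.5248

0.011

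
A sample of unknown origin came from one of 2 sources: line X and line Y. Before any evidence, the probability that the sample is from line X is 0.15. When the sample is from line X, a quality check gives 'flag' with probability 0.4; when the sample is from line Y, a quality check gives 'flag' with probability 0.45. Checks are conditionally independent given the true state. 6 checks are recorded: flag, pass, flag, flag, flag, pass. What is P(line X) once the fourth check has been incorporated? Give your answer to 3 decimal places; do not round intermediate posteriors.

0.119

Apply Bayes' rule sequentially, carrying P(line X) forward.
After 'flag': P(line X) = 0.4·0.1500 / (0.4·0.1500 + 0.45·0.8500) ≈ 0.1356
After 'pass': P(line X) = 0.6·0.1356 / (0.6·0.1356 + 0.55·0.8644) ≈ 0.1461
After 'flag': P(line X) = 0.4·0.1461 / (0.4·0.1461 + 0.45·0.8539) ≈ 0.1320
After 'flag': P(line X) = 0.4·0.1320 / (0.4·0.1320 + 0.45·0.8680) ≈ 0.1191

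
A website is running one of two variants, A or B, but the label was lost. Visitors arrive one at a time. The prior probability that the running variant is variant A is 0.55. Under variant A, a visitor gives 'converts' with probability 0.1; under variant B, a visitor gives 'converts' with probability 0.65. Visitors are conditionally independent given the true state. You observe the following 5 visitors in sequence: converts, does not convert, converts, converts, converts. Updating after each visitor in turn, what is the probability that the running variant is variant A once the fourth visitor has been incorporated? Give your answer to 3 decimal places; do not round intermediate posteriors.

0.011

After 'converts': P(A) = 0.1·0.5500 / (0.1·0.5500 + 0.65·0.4500) ≈ 0.1583
After 'does not convert': P(A) = 0.9·0.1583 / (0.9·0.1583 + 0.35·0.8417) ≈ 0.3259
After 'converts': P(A) = 0.1·0.3259 / (0.1·0.3259 + 0.65·0.6741) ≈ 0.0692
After 'converts': P(A) = 0.1·0.0692 / (0.1·0.0692 + 0.65·0.9308) ≈ 0.0113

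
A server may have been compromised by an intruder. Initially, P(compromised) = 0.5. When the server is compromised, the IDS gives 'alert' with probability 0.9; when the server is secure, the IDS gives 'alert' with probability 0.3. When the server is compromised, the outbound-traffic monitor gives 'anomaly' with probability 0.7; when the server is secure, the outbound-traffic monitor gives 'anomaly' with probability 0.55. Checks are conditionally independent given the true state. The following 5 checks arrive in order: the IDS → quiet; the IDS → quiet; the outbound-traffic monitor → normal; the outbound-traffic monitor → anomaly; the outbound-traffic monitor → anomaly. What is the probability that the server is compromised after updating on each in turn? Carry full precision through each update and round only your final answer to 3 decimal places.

After the IDS='quiet': P(compromised) = 0.1·0.5000 / (0.1·0.5000 + 0.7·0.5000) ≈ 0.1250
After the IDS='quiet': P(compromised) = 0.1·0.1250 / (0.1·0.1250 + 0.7·0.8750) ≈ 0.0200
After the outbound-traffic monitor='normal': P(compromised) = 0.3·0.0200 / (0.3·0.0200 + 0.45·0.9800) ≈ 0.0134
After the outbound-traffic monitor='anomaly': P(compromised) = 0.7·0.0134 / (0.7·0.0134 + 0.55·0.9866) ≈ 0.0170
After the outbound-traffic monitor='anomaly': P(compromised) = 0.7·0.0170 / (0.7·0.0170 + 0.55·0.9830) ≈ 0.0216

0.022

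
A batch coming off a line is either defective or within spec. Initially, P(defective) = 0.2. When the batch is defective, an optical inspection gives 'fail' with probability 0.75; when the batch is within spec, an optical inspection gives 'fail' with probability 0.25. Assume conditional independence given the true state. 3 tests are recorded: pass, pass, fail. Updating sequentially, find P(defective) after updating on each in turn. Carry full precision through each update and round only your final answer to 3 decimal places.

0.077

After 'pass': P(defective) = 0.25·0.2000 / (0.25·0.2000 + 0.75·0.8000) ≈ 0.0769
After 'pass': P(defective) = 0.25·0.0769 / (0.25·0.0769 + 0.75·0.9231) ≈ 0.0270
After 'fail': P(defective) = 0.75·0.0270 / (0.75·0.0270 + 0.25·0.9730) ≈ 0.0769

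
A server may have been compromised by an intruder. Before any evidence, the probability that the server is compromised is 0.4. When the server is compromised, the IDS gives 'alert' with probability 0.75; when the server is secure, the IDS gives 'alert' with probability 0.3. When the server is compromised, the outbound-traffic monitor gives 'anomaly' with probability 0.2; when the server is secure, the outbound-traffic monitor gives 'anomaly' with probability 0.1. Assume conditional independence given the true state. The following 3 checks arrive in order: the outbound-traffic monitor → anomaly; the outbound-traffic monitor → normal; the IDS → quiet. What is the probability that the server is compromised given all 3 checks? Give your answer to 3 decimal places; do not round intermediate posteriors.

0.297

Apply Bayes' rule sequentially, carrying P(compromised) forward.
After the outbound-traffic monitor='anomaly': P(compromised) = 0.2·0.4000 / (0.2·0.4000 + 0.1·0.6000) ≈ 0.5714
After the outbound-traffic monitor='normal': P(compromised) = 0.8·0.5714 / (0.8·0.5714 + 0.9·0.4286) ≈ 0.5424
After the IDS='quiet': P(compromised) = 0.25·0.5424 / (0.25·0.5424 + 0.7·0.4576) ≈ 0.2974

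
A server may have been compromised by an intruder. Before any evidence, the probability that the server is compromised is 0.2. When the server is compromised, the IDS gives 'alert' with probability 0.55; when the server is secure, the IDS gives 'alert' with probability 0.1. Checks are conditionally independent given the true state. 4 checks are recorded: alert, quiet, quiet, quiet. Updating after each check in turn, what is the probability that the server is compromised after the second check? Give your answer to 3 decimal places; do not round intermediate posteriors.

After 'alert': P(compromised) = 0.55·0.2000 / (0.55·0.2000 + 0.1·0.8000) ≈ 0.5789
After 'quiet': P(compromised) = 0.45·0.5789 / (0.45·0.5789 + 0.9·0.4211) ≈ 0.4074

0.407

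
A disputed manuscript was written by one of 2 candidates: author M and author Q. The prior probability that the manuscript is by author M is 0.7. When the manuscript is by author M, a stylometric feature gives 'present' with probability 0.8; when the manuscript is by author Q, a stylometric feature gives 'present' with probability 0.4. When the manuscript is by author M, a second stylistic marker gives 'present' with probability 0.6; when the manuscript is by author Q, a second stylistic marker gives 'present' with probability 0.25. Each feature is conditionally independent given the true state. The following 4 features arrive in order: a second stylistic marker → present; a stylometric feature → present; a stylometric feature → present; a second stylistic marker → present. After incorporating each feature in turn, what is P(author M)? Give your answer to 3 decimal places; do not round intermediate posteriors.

0.982

After a second stylistic marker='present': P(author M) = 0.6·0.7000 / (0.6·0.7000 + 0.25·0.3000) ≈ 0.8485
After a stylometric feature='present': P(author M) = 0.8·0.8485 / (0.8·0.8485 + 0.4·0.1515) ≈ 0.9180
After a stylometric feature='present': P(author M) = 0.8·0.9180 / (0.8·0.9180 + 0.4·0.0820) ≈ 0.9573
After a second stylistic marker='present': P(author M) = 0.6·0.9573 / (0.6·0.9573 + 0.25·0.0427) ≈ 0.9817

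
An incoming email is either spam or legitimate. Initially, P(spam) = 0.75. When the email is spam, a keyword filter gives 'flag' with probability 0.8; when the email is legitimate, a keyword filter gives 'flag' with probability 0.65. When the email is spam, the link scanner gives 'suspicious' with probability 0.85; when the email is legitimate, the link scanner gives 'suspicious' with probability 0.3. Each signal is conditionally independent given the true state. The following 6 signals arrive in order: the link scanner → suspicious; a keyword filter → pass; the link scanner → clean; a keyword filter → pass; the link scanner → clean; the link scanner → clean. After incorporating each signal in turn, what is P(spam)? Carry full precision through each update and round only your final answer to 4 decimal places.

After the link scanner='suspicious': P(spam) = 0.85·0.7500 / (0.85·0.7500 + 0.3·0.2500) ≈ 0.8947
After a keyword filter='pass': P(spam) = 0.2·0.8947 / (0.2·0.8947 + 0.35·0.1053) ≈ 0.8293
After the link scanner='clean': P(spam) = 0.15·0.8293 / (0.15·0.8293 + 0.7·0.1707) ≈ 0.5100
After a keyword filter='pass': P(spam) = 0.2·0.5100 / (0.2·0.5100 + 0.35·0.4900) ≈ 0.3729
After the link scanner='clean': P(spam) = 0.15·0.3729 / (0.15·0.3729 + 0.7·0.6271) ≈ 0.1130
After the link scanner='clean': P(spam) = 0.15·0.1130 / (0.15·0.1130 + 0.7·0.8870) ≈ 0.0266

0.0266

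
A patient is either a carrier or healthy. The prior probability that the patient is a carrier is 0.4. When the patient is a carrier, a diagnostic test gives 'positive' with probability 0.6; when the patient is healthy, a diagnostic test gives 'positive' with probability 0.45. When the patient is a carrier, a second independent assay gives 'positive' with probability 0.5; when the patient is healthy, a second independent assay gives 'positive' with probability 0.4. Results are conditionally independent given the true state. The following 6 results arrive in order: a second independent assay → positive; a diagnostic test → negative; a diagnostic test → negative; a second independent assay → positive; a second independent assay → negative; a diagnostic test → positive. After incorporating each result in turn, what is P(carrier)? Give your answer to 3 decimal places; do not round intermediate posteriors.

After a second independent assay='positive': P(carrier) = 0.5·0.4000 / (0.5·0.4000 + 0.4·0.6000) ≈ 0.4545
After a diagnostic test='negative': P(carrier) = 0.4·0.4545 / (0.4·0.4545 + 0.55·0.5455) ≈ 0.3774
After a diagnostic test='negative': P(carrier) = 0.4·0.3774 / (0.4·0.3774 + 0.55·0.6226) ≈ 0.3059
After a second independent assay='positive': P(carrier) = 0.5·0.3059 / (0.5·0.3059 + 0.4·0.6941) ≈ 0.3552
After a second independent assay='negative': P(carrier) = 0.5·0.3552 / (0.5·0.3552 + 0.6·0.6448) ≈ 0.3147
After a diagnostic test='positive': P(carrier) = 0.6·0.3147 / (0.6·0.3147 + 0.45·0.6853) ≈ 0.3797

0.380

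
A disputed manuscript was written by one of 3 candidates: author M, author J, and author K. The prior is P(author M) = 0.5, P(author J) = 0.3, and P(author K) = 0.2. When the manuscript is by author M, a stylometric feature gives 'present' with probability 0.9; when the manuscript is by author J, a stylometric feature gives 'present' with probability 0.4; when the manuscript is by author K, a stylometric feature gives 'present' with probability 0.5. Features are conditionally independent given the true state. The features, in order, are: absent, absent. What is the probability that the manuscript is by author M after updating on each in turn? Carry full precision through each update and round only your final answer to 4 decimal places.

0.0307

Apply Bayes' rule sequentially, carrying P(author M) forward.
After 'absent': normaliser = 0.1·0.5000 + 0.6·0.3000 + 0.5·0.2000; P(author M) ≈ 0.1515, P(author J) ≈ 0.5455, P(author K) ≈ 0.3030
After 'absent': normaliser = 0.1·0.1515 + 0.6·0.5455 + 0.5·0.3030; P(author M) ≈ 0.0307, P(author J) ≈ 0.6626, P(author K) ≈ 0.3067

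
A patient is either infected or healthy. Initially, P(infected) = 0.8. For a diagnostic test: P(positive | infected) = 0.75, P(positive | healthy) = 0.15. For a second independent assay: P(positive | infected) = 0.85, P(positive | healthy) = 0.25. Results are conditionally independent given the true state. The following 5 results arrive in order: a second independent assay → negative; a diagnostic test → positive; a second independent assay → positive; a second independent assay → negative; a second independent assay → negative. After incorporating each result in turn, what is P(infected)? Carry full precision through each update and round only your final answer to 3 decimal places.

After a second independent assay='negative': P(infected) = 0.15·0.8000 / (0.15·0.8000 + 0.75·0.2000) ≈ 0.4444
After a diagnostic test='positive': P(infected) = 0.75·0.4444 / (0.75·0.4444 + 0.15·0.5556) ≈ 0.8000
After a second independent assay='positive': P(infected) = 0.85·0.8000 / (0.85·0.8000 + 0.25·0.2000) ≈ 0.9315
After a second independent assay='negative': P(infected) = 0.15·0.9315 / (0.15·0.9315 + 0.75·0.0685) ≈ 0.7312
After a second independent assay='negative': P(infected) = 0.15·0.7312 / (0.15·0.7312 + 0.75·0.2688) ≈ 0.3523

0.352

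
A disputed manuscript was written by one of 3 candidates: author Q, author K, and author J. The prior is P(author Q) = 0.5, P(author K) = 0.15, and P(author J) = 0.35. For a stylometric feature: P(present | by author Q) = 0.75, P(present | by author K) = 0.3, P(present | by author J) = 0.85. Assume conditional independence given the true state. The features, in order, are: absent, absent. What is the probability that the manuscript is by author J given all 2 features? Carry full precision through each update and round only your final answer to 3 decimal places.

0.070

Each posterior becomes the prior for the next update.
After 'absent': normaliser = 0.25·0.5000 + 0.7·0.1500 + 0.15·0.3500; P(author Q) ≈ 0.4425, P(author K) ≈ 0.3717, P(author J) ≈ 0.1858
After 'absent': normaliser = 0.25·0.4425 + 0.7·0.3717 + 0.15·0.1858; P(author Q) ≈ 0.2775, P(author K) ≈ 0.6526, P(author J) ≈ 0.0699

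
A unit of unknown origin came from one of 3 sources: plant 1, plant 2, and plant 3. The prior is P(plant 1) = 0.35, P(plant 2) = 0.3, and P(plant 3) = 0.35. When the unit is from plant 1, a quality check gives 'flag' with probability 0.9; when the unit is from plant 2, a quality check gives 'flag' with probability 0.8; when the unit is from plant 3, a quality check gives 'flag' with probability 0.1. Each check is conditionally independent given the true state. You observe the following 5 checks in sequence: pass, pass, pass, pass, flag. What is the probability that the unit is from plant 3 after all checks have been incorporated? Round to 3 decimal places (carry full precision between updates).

0.982

After 'pass': normaliser = 0.1·0.3500 + 0.2·0.3000 + 0.9·0.3500; P(plant 1) ≈ 0.0854, P(plant 2) ≈ 0.1463, P(plant 3) ≈ 0.7683
After 'pass': normaliser = 0.1·0.0854 + 0.2·0.1463 + 0.9·0.7683; P(plant 1) ≈ 0.0117, P(plant 2) ≈ 0.0401, P(plant 3) ≈ 0.9482
After 'pass': normaliser = 0.1·0.0117 + 0.2·0.0401 + 0.9·0.9482; P(plant 1) ≈ 0.0014, P(plant 2) ≈ 0.0093, P(plant 3) ≈ 0.9893
After 'pass': normaliser = 0.1·0.0014 + 0.2·0.0093 + 0.9·0.9893; P(plant 1) ≈ 0.0002, P(plant 2) ≈ 0.0021, P(plant 3) ≈ 0.9978
After 'flag': normaliser = 0.9·0.0002 + 0.8·0.0021 + 0.1·0.9978; P(plant 1) ≈ 0.0013, P(plant 2) ≈ 0.0164, P(plant 3) ≈ 0.9822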